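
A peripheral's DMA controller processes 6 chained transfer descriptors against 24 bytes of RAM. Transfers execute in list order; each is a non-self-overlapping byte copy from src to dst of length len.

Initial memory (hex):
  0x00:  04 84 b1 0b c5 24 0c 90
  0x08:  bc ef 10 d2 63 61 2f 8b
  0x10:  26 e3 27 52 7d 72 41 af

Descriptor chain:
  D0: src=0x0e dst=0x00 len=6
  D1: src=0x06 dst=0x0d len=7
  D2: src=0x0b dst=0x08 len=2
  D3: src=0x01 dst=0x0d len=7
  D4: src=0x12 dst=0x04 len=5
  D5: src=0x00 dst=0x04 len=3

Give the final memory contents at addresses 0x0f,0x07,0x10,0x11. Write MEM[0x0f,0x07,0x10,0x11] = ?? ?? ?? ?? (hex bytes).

#0 dst[0x00+6] := {0x2f,0x8b,0x26,0xe3,0x27,0x52}
#1 dst[0x0d+7] := {0x0c,0x90,0xbc,0xef,0x10,0xd2,0x63}
#2 dst[0x08+2] := {0xd2,0x63}
#3 dst[0x0d+7] := {0x8b,0x26,0xe3,0x27,0x52,0x0c,0x90}
#4 dst[0x04+5] := {0x0c,0x90,0x7d,0x72,0x41}
#5 dst[0x04+3] := {0x2f,0x8b,0x26}
query mem[0x0f]=0xe3, mem[0x07]=0x72, mem[0x10]=0x27, mem[0x11]=0x52

MEM[0x0f,0x07,0x10,0x11] = e3 72 27 52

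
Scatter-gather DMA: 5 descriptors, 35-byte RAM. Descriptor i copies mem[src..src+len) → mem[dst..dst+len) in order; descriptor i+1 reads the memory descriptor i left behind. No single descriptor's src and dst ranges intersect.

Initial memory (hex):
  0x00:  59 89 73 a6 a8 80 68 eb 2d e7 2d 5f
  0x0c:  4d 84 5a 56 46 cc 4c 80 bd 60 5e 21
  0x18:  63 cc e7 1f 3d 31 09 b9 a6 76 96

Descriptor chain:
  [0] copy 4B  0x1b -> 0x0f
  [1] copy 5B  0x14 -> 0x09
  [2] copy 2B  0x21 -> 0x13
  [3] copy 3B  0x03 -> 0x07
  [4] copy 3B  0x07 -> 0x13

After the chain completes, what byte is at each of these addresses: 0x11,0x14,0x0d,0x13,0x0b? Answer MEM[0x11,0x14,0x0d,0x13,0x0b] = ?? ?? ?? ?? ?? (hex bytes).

MEM[0x11,0x14,0x0d,0x13,0x0b] = 31 a8 63 a6 5e

[0] 0x1b->0x0f len=4 : 1f 3d 31 09
[1] 0x14->0x09 len=5 : bd 60 5e 21 63
[2] 0x21->0x13 len=2 : 76 96
[3] 0x03->0x07 len=3 : a6 a8 80
[4] 0x07->0x13 len=3 : a6 a8 80
query mem[0x11]=0x31, mem[0x14]=0xa8, mem[0x0d]=0x63, mem[0x13]=0xa6, mem[0x0b]=0x5e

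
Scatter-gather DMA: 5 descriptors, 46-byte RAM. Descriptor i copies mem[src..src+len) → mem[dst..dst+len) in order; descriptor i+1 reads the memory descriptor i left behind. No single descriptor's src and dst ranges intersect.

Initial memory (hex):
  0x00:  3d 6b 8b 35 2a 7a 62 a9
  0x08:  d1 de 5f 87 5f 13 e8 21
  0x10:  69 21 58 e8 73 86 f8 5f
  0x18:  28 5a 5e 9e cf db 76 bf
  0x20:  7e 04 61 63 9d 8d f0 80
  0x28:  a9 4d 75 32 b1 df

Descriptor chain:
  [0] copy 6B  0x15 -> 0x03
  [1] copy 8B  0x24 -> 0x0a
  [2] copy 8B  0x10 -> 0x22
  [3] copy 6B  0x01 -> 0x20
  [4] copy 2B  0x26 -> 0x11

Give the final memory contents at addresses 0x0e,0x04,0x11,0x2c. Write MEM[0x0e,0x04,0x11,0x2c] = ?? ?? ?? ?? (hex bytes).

MEM[0x0e,0x04,0x11,0x2c] = a9 f8 73 b1

D0: mem[0x03..0x08] <- [86 f8 5f 28 5a 5e]
D1: mem[0x0a..0x11] <- [9d 8d f0 80 a9 4d 75 32]
D2: mem[0x22..0x29] <- [75 32 58 e8 73 86 f8 5f]
D3: mem[0x20..0x25] <- [6b 8b 86 f8 5f 28]
D4: mem[0x11..0x12] <- [73 86]
query mem[0x0e]=0xa9, mem[0x04]=0xf8, mem[0x11]=0x73, mem[0x2c]=0xb1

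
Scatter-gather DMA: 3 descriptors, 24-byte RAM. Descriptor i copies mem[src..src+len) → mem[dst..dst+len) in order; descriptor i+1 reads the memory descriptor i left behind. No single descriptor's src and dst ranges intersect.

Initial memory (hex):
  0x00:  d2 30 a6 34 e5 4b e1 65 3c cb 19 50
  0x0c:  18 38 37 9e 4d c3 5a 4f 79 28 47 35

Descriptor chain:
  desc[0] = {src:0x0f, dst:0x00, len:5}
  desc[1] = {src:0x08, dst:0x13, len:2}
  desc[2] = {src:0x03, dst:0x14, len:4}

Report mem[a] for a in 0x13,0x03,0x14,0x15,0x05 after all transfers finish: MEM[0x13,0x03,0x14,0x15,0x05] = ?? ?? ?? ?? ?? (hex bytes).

#0 dst[0x00+5] := {0x9e,0x4d,0xc3,0x5a,0x4f}
#1 dst[0x13+2] := {0x3c,0xcb}
#2 dst[0x14+4] := {0x5a,0x4f,0x4b,0xe1}
query mem[0x13]=0x3c, mem[0x03]=0x5a, mem[0x14]=0x5a, mem[0x15]=0x4f, mem[0x05]=0x4b

MEM[0x13,0x03,0x14,0x15,0x05] = 3c 5a 5a 4f 4b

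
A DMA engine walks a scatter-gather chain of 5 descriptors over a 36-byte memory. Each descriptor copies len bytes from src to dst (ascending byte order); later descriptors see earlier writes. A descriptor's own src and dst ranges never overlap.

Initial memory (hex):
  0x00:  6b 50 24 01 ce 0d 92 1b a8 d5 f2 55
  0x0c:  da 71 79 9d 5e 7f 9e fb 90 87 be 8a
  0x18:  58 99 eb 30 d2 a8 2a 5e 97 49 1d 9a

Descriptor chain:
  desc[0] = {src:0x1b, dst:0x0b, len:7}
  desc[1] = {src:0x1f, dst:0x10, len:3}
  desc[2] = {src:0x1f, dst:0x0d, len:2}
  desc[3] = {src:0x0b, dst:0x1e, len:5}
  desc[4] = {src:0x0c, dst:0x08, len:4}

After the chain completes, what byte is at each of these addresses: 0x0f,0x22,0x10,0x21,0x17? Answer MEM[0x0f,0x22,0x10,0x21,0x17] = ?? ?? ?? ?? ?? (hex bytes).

MEM[0x0f,0x22,0x10,0x21,0x17] = 5e 5e 5e 97 8a

D0: mem[0x0b..0x11] <- [30 d2 a8 2a 5e 97 49]
D1: mem[0x10..0x12] <- [5e 97 49]
D2: mem[0x0d..0x0e] <- [5e 97]
D3: mem[0x1e..0x22] <- [30 d2 5e 97 5e]
D4: mem[0x08..0x0b] <- [d2 5e 97 5e]
query mem[0x0f]=0x5e, mem[0x22]=0x5e, mem[0x10]=0x5e, mem[0x21]=0x97, mem[0x17]=0x8a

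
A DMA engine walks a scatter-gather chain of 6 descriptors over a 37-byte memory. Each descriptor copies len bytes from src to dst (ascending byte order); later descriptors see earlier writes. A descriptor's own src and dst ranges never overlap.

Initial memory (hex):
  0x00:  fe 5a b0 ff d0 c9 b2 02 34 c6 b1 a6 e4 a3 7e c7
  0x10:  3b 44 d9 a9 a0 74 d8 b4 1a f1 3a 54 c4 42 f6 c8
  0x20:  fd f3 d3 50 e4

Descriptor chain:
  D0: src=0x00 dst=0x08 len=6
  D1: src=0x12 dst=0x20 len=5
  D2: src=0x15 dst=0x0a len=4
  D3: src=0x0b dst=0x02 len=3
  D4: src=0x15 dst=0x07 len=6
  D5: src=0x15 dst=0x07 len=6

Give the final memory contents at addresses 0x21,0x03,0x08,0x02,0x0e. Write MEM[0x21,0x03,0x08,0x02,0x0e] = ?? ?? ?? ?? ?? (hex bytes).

[0] 0x00->0x08 len=6 : fe 5a b0 ff d0 c9
[1] 0x12->0x20 len=5 : d9 a9 a0 74 d8
[2] 0x15->0x0a len=4 : 74 d8 b4 1a
[3] 0x0b->0x02 len=3 : d8 b4 1a
[4] 0x15->0x07 len=6 : 74 d8 b4 1a f1 3a
[5] 0x15->0x07 len=6 : 74 d8 b4 1a f1 3a
query mem[0x21]=0xa9, mem[0x03]=0xb4, mem[0x08]=0xd8, mem[0x02]=0xd8, mem[0x0e]=0x7e

MEM[0x21,0x03,0x08,0x02,0x0e] = a9 b4 d8 d8 7e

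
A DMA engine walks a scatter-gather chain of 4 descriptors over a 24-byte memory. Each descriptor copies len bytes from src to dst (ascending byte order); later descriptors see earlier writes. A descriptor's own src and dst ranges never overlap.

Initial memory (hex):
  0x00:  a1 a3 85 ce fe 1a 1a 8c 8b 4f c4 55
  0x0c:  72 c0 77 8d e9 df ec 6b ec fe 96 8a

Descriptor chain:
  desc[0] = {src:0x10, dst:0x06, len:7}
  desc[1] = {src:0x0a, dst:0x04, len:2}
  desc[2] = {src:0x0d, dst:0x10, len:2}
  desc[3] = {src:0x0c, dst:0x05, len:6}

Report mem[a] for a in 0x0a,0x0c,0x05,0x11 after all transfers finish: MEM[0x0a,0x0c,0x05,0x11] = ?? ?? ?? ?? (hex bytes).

MEM[0x0a,0x0c,0x05,0x11] = 77 96 96 77

#0 dst[0x06+7] := {0xe9,0xdf,0xec,0x6b,0xec,0xfe,0x96}
#1 dst[0x04+2] := {0xec,0xfe}
#2 dst[0x10+2] := {0xc0,0x77}
#3 dst[0x05+6] := {0x96,0xc0,0x77,0x8d,0xc0,0x77}
query mem[0x0a]=0x77, mem[0x0c]=0x96, mem[0x05]=0x96, mem[0x11]=0x77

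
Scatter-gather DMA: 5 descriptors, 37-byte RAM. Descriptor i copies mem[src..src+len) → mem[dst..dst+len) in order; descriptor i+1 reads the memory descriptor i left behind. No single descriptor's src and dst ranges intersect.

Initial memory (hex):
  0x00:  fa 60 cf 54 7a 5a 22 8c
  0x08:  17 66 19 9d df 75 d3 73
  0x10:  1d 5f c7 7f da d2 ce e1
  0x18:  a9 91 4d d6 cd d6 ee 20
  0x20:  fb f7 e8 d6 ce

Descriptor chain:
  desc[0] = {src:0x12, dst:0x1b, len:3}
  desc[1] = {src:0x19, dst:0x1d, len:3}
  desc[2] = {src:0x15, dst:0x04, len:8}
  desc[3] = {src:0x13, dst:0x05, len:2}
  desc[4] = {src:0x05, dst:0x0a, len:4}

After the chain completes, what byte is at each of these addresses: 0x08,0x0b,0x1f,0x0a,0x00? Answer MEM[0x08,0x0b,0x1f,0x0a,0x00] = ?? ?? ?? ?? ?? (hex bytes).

[0] 0x12->0x1b len=3 : c7 7f da
[1] 0x19->0x1d len=3 : 91 4d c7
[2] 0x15->0x04 len=8 : d2 ce e1 a9 91 4d c7 7f
[3] 0x13->0x05 len=2 : 7f da
[4] 0x05->0x0a len=4 : 7f da a9 91
query mem[0x08]=0x91, mem[0x0b]=0xda, mem[0x1f]=0xc7, mem[0x0a]=0x7f, mem[0x00]=0xfa

MEM[0x08,0x0b,0x1f,0x0a,0x00] = 91 da c7 7f fa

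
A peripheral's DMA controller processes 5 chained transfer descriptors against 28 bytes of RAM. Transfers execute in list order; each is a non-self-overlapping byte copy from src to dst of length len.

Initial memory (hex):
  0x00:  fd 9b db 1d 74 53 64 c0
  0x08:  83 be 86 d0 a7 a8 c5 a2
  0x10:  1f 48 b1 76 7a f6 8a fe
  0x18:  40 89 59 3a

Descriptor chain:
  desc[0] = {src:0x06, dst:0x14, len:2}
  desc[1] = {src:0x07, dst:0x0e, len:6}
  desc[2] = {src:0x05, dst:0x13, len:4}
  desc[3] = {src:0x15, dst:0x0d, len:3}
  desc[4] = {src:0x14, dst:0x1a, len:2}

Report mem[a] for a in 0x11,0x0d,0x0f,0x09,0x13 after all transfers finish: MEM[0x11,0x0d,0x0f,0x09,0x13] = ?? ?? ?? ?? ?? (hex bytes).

MEM[0x11,0x0d,0x0f,0x09,0x13] = 86 c0 fe be 53

#0 dst[0x14+2] := {0x64,0xc0}
#1 dst[0x0e+6] := {0xc0,0x83,0xbe,0x86,0xd0,0xa7}
#2 dst[0x13+4] := {0x53,0x64,0xc0,0x83}
#3 dst[0x0d+3] := {0xc0,0x83,0xfe}
#4 dst[0x1a+2] := {0x64,0xc0}
query mem[0x11]=0x86, mem[0x0d]=0xc0, mem[0x0f]=0xfe, mem[0x09]=0xbe, mem[0x13]=0x53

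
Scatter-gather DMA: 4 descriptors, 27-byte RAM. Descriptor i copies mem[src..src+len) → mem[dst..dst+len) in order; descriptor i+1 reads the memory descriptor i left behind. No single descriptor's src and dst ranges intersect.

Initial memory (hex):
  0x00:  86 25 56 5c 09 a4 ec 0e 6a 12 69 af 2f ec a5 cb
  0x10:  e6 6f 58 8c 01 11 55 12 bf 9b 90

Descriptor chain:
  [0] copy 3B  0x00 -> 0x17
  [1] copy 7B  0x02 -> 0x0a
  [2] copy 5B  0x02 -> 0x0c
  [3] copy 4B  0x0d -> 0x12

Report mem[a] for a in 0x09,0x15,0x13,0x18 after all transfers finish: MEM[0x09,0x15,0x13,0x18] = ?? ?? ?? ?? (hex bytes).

MEM[0x09,0x15,0x13,0x18] = 12 ec 09 25

D0: mem[0x17..0x19] <- [86 25 56]
D1: mem[0x0a..0x10] <- [56 5c 09 a4 ec 0e 6a]
D2: mem[0x0c..0x10] <- [56 5c 09 a4 ec]
D3: mem[0x12..0x15] <- [5c 09 a4 ec]
query mem[0x09]=0x12, mem[0x15]=0xec, mem[0x13]=0x09, mem[0x18]=0x25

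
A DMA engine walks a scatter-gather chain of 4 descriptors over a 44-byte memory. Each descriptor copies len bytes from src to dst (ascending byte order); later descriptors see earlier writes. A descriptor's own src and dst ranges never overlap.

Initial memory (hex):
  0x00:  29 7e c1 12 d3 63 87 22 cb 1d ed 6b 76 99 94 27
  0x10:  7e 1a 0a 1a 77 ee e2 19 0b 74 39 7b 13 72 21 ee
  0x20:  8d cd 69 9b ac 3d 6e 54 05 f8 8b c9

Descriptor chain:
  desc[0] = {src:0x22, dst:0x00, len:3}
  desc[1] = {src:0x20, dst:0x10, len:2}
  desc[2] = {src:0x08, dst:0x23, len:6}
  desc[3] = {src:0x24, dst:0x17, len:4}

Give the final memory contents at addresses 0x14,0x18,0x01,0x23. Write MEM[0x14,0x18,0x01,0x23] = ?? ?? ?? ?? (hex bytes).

MEM[0x14,0x18,0x01,0x23] = 77 ed 9b cb

[0] 0x22->0x00 len=3 : 69 9b ac
[1] 0x20->0x10 len=2 : 8d cd
[2] 0x08->0x23 len=6 : cb 1d ed 6b 76 99
[3] 0x24->0x17 len=4 : 1d ed 6b 76
query mem[0x14]=0x77, mem[0x18]=0xed, mem[0x01]=0x9b, mem[0x23]=0xcb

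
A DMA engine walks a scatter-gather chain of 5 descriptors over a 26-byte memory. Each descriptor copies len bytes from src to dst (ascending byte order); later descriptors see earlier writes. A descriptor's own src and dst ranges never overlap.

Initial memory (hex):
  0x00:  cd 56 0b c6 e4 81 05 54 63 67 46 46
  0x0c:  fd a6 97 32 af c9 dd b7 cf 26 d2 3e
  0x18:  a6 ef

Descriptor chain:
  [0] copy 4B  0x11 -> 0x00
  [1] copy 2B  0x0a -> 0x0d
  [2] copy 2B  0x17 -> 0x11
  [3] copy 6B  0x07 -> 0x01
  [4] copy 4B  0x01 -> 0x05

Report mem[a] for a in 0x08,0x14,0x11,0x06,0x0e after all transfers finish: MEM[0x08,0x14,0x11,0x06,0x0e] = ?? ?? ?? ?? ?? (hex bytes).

#0 dst[0x00+4] := {0xc9,0xdd,0xb7,0xcf}
#1 dst[0x0d+2] := {0x46,0x46}
#2 dst[0x11+2] := {0x3e,0xa6}
#3 dst[0x01+6] := {0x54,0x63,0x67,0x46,0x46,0xfd}
#4 dst[0x05+4] := {0x54,0x63,0x67,0x46}
query mem[0x08]=0x46, mem[0x14]=0xcf, mem[0x11]=0x3e, mem[0x06]=0x63, mem[0x0e]=0x46

MEM[0x08,0x14,0x11,0x06,0x0e] = 46 cf 3e 63 46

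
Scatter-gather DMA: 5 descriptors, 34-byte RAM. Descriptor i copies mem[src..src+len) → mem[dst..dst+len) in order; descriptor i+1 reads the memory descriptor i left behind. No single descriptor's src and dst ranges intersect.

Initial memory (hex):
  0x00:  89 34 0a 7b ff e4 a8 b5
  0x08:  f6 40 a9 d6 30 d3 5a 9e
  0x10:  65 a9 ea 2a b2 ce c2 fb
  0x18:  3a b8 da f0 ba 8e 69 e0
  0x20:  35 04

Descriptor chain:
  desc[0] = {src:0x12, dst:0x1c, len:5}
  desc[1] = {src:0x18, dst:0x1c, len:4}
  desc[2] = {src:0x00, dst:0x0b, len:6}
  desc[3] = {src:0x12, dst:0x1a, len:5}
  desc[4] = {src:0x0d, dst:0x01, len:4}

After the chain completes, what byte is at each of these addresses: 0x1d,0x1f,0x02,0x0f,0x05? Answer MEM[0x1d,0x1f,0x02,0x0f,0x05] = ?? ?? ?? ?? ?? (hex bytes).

MEM[0x1d,0x1f,0x02,0x0f,0x05] = ce f0 7b ff e4

D0: mem[0x1c..0x20] <- [ea 2a b2 ce c2]
D1: mem[0x1c..0x1f] <- [3a b8 da f0]
D2: mem[0x0b..0x10] <- [89 34 0a 7b ff e4]
D3: mem[0x1a..0x1e] <- [ea 2a b2 ce c2]
D4: mem[0x01..0x04] <- [0a 7b ff e4]
query mem[0x1d]=0xce, mem[0x1f]=0xf0, mem[0x02]=0x7b, mem[0x0f]=0xff, mem[0x05]=0xe4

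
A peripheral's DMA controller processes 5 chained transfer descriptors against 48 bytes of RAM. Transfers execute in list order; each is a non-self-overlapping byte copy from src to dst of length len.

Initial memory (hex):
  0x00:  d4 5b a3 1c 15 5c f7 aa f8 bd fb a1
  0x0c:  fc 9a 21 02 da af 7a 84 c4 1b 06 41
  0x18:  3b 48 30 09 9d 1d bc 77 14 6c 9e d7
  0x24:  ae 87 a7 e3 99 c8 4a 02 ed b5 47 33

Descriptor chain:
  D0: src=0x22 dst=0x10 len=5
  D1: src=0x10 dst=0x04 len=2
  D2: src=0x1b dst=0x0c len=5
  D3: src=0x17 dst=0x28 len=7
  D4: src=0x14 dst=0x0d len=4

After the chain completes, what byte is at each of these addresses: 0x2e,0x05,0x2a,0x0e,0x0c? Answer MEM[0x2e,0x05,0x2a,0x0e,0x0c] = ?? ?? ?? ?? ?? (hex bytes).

MEM[0x2e,0x05,0x2a,0x0e,0x0c] = 1d d7 48 1b 09

#0 dst[0x10+5] := {0x9e,0xd7,0xae,0x87,0xa7}
#1 dst[0x04+2] := {0x9e,0xd7}
#2 dst[0x0c+5] := {0x09,0x9d,0x1d,0xbc,0x77}
#3 dst[0x28+7] := {0x41,0x3b,0x48,0x30,0x09,0x9d,0x1d}
#4 dst[0x0d+4] := {0xa7,0x1b,0x06,0x41}
query mem[0x2e]=0x1d, mem[0x05]=0xd7, mem[0x2a]=0x48, mem[0x0e]=0x1b, mem[0x0c]=0x09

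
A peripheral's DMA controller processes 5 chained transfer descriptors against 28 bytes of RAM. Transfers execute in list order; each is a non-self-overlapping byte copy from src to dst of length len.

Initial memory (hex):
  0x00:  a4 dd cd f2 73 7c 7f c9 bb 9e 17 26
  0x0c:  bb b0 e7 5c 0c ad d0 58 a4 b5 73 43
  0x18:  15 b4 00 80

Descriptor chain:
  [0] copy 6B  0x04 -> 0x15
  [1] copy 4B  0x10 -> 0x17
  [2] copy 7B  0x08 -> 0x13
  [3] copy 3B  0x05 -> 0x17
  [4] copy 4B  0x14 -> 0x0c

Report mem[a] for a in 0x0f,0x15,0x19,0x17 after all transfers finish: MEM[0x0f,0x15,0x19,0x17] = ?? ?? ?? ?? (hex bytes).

MEM[0x0f,0x15,0x19,0x17] = 7c 17 c9 7c

#0 dst[0x15+6] := {0x73,0x7c,0x7f,0xc9,0xbb,0x9e}
#1 dst[0x17+4] := {0x0c,0xad,0xd0,0x58}
#2 dst[0x13+7] := {0xbb,0x9e,0x17,0x26,0xbb,0xb0,0xe7}
#3 dst[0x17+3] := {0x7c,0x7f,0xc9}
#4 dst[0x0c+4] := {0x9e,0x17,0x26,0x7c}
query mem[0x0f]=0x7c, mem[0x15]=0x17, mem[0x19]=0xc9, mem[0x17]=0x7c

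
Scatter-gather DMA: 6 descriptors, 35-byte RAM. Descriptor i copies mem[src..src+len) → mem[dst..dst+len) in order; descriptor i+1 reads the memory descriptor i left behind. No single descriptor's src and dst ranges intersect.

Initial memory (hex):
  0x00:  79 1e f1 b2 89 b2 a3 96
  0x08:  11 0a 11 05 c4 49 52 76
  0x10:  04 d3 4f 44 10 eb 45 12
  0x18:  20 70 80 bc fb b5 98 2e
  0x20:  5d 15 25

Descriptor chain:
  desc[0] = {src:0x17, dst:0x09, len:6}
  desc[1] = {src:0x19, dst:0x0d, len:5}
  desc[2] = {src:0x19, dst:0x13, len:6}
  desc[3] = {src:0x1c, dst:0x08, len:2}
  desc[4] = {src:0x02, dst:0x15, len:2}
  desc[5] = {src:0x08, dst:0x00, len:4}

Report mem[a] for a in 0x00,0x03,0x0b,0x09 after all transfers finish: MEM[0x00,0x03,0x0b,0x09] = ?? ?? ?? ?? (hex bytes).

#0 dst[0x09+6] := {0x12,0x20,0x70,0x80,0xbc,0xfb}
#1 dst[0x0d+5] := {0x70,0x80,0xbc,0xfb,0xb5}
#2 dst[0x13+6] := {0x70,0x80,0xbc,0xfb,0xb5,0x98}
#3 dst[0x08+2] := {0xfb,0xb5}
#4 dst[0x15+2] := {0xf1,0xb2}
#5 dst[0x00+4] := {0xfb,0xb5,0x20,0x70}
query mem[0x00]=0xfb, mem[0x03]=0x70, mem[0x0b]=0x70, mem[0x09]=0xb5

MEM[0x00,0x03,0x0b,0x09] = fb 70 70 b5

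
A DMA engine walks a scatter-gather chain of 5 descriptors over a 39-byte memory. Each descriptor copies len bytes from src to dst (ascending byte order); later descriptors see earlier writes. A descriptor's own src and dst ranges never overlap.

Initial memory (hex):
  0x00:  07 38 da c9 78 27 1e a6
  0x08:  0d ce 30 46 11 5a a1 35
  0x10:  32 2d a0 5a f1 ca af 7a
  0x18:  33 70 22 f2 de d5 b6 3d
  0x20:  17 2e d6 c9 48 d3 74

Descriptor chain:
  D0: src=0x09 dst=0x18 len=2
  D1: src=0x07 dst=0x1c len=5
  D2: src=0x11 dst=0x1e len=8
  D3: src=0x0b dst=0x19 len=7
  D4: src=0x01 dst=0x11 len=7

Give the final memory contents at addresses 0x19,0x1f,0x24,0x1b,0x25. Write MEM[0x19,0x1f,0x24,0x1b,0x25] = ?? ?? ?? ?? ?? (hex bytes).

MEM[0x19,0x1f,0x24,0x1b,0x25] = 46 2d 7a 5a ce

[0] 0x09->0x18 len=2 : ce 30
[1] 0x07->0x1c len=5 : a6 0d ce 30 46
[2] 0x11->0x1e len=8 : 2d a0 5a f1 ca af 7a ce
[3] 0x0b->0x19 len=7 : 46 11 5a a1 35 32 2d
[4] 0x01->0x11 len=7 : 38 da c9 78 27 1e a6
query mem[0x19]=0x46, mem[0x1f]=0x2d, mem[0x24]=0x7a, mem[0x1b]=0x5a, mem[0x25]=0xce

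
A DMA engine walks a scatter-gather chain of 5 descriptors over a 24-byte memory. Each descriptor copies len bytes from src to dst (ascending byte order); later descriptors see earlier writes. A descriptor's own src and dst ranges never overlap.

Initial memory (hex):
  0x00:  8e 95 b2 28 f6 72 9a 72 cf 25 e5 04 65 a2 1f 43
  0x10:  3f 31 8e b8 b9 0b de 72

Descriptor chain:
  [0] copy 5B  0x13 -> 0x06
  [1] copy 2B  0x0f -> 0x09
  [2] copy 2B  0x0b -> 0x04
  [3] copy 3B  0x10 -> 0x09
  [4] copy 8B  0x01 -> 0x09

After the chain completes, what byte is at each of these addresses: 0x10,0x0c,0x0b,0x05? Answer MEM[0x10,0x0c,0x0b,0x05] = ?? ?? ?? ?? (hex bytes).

D0: mem[0x06..0x0a] <- [b8 b9 0b de 72]
D1: mem[0x09..0x0a] <- [43 3f]
D2: mem[0x04..0x05] <- [04 65]
D3: mem[0x09..0x0b] <- [3f 31 8e]
D4: mem[0x09..0x10] <- [95 b2 28 04 65 b8 b9 0b]
query mem[0x10]=0x0b, mem[0x0c]=0x04, mem[0x0b]=0x28, mem[0x05]=0x65

MEM[0x10,0x0c,0x0b,0x05] = 0b 04 28 65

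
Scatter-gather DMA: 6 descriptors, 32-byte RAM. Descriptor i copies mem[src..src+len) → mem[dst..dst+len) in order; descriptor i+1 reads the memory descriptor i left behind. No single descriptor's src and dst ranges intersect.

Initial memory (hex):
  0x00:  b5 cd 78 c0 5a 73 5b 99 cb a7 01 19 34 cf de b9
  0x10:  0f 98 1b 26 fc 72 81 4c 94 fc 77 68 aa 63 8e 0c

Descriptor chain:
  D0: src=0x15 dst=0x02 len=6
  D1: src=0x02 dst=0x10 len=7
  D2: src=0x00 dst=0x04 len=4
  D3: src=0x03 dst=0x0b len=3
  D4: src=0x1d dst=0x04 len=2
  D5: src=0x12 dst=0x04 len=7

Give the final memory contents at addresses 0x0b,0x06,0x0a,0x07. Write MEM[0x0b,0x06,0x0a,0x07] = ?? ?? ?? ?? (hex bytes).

[0] 0x15->0x02 len=6 : 72 81 4c 94 fc 77
[1] 0x02->0x10 len=7 : 72 81 4c 94 fc 77 cb
[2] 0x00->0x04 len=4 : b5 cd 72 81
[3] 0x03->0x0b len=3 : 81 b5 cd
[4] 0x1d->0x04 len=2 : 63 8e
[5] 0x12->0x04 len=7 : 4c 94 fc 77 cb 4c 94
query mem[0x0b]=0x81, mem[0x06]=0xfc, mem[0x0a]=0x94, mem[0x07]=0x77

MEM[0x0b,0x06,0x0a,0x07] = 81 fc 94 77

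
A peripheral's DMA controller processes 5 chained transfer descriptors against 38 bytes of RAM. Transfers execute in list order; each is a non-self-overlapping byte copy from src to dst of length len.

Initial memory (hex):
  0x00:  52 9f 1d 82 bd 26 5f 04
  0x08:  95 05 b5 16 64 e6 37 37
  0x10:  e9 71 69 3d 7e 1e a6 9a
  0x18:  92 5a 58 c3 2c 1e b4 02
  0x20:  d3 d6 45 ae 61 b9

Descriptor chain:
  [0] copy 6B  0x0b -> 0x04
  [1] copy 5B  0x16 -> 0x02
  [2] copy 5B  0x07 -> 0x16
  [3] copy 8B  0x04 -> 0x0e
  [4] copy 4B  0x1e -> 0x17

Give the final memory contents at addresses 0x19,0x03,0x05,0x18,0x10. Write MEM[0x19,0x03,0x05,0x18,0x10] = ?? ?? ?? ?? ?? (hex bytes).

MEM[0x19,0x03,0x05,0x18,0x10] = d3 9a 5a 02 58

D0: mem[0x04..0x09] <- [16 64 e6 37 37 e9]
D1: mem[0x02..0x06] <- [a6 9a 92 5a 58]
D2: mem[0x16..0x1a] <- [37 37 e9 b5 16]
D3: mem[0x0e..0x15] <- [92 5a 58 37 37 e9 b5 16]
D4: mem[0x17..0x1a] <- [b4 02 d3 d6]
query mem[0x19]=0xd3, mem[0x03]=0x9a, mem[0x05]=0x5a, mem[0x18]=0x02, mem[0x10]=0x58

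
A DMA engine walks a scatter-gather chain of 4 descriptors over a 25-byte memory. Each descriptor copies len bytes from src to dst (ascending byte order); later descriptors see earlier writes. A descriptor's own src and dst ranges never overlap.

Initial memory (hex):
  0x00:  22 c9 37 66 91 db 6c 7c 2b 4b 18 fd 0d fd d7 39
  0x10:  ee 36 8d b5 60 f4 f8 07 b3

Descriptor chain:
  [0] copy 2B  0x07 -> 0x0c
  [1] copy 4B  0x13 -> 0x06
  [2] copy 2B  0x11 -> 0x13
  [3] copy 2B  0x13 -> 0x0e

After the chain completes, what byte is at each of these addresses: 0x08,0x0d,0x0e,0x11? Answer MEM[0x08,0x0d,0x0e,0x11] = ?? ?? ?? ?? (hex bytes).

MEM[0x08,0x0d,0x0e,0x11] = f4 2b 36 36

[0] 0x07->0x0c len=2 : 7c 2b
[1] 0x13->0x06 len=4 : b5 60 f4 f8
[2] 0x11->0x13 len=2 : 36 8d
[3] 0x13->0x0e len=2 : 36 8d
query mem[0x08]=0xf4, mem[0x0d]=0x2b, mem[0x0e]=0x36, mem[0x11]=0x36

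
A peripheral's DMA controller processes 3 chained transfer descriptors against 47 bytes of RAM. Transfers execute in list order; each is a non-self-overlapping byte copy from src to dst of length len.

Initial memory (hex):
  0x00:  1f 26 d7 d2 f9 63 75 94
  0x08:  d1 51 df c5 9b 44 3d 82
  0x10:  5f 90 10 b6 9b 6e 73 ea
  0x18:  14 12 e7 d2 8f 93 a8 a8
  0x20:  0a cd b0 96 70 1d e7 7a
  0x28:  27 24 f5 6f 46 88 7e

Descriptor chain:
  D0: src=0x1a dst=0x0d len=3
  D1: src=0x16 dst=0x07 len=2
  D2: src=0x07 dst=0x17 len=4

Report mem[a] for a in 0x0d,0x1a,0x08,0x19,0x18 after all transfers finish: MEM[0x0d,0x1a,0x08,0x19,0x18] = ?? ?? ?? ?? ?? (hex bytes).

MEM[0x0d,0x1a,0x08,0x19,0x18] = e7 df ea 51 ea

  after D0: wrote 3B at 0x0d = e7d28f
  after D1: wrote 2B at 0x07 = 73ea
  after D2: wrote 4B at 0x17 = 73ea51df
query mem[0x0d]=0xe7, mem[0x1a]=0xdf, mem[0x08]=0xea, mem[0x19]=0x51, mem[0x18]=0xea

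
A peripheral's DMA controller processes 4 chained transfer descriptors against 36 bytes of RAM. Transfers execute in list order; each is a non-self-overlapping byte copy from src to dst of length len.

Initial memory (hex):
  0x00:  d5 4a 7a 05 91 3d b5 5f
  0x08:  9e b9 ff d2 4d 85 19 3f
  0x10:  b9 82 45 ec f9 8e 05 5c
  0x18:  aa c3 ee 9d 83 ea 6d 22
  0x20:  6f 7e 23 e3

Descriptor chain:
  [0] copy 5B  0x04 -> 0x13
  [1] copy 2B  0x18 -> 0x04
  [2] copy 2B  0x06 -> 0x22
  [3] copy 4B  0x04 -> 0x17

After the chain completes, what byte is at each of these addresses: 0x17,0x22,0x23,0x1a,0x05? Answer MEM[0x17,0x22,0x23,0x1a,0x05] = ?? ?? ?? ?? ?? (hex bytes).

  after D0: wrote 5B at 0x13 = 913db55f9e
  after D1: wrote 2B at 0x04 = aac3
  after D2: wrote 2B at 0x22 = b55f
  after D3: wrote 4B at 0x17 = aac3b55f
query mem[0x17]=0xaa, mem[0x22]=0xb5, mem[0x23]=0x5f, mem[0x1a]=0x5f, mem[0x05]=0xc3

MEM[0x17,0x22,0x23,0x1a,0x05] = aa b5 5f 5f c3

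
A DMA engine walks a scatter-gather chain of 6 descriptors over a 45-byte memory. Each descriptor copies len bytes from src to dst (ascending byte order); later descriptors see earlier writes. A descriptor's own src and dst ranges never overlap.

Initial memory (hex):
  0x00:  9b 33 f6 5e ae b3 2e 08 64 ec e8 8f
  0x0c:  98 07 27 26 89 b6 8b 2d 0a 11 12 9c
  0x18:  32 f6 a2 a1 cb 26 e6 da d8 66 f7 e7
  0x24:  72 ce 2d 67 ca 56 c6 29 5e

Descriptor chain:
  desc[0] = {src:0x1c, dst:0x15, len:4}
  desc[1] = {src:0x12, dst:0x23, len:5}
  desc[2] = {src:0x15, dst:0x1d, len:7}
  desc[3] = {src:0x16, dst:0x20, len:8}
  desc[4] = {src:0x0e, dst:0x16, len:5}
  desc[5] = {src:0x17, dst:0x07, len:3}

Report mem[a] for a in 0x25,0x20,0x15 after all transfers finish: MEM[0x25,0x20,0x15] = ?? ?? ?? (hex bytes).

MEM[0x25,0x20,0x15] = a1 26 cb

#0 dst[0x15+4] := {0xcb,0x26,0xe6,0xda}
#1 dst[0x23+5] := {0x8b,0x2d,0x0a,0xcb,0x26}
#2 dst[0x1d+7] := {0xcb,0x26,0xe6,0xda,0xf6,0xa2,0xa1}
#3 dst[0x20+8] := {0x26,0xe6,0xda,0xf6,0xa2,0xa1,0xcb,0xcb}
#4 dst[0x16+5] := {0x27,0x26,0x89,0xb6,0x8b}
#5 dst[0x07+3] := {0x26,0x89,0xb6}
query mem[0x25]=0xa1, mem[0x20]=0x26, mem[0x15]=0xcb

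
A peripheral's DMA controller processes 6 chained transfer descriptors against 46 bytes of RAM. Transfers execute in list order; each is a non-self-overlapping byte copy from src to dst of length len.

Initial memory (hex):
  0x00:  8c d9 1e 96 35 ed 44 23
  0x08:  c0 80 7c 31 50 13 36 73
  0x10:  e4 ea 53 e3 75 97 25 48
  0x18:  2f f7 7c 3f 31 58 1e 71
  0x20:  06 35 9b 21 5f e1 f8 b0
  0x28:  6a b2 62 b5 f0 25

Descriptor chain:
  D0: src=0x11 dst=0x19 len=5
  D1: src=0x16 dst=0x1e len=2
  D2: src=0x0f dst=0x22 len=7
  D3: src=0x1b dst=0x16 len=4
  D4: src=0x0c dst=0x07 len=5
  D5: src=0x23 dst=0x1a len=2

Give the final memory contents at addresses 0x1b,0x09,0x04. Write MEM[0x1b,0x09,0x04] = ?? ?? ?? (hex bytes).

  after D0: wrote 5B at 0x19 = ea53e37597
  after D1: wrote 2B at 0x1e = 2548
  after D2: wrote 7B at 0x22 = 73e4ea53e37597
  after D3: wrote 4B at 0x16 = e3759725
  after D4: wrote 5B at 0x07 = 50133673e4
  after D5: wrote 2B at 0x1a = e4ea
query mem[0x1b]=0xea, mem[0x09]=0x36, mem[0x04]=0x35

MEM[0x1b,0x09,0x04] = ea 36 35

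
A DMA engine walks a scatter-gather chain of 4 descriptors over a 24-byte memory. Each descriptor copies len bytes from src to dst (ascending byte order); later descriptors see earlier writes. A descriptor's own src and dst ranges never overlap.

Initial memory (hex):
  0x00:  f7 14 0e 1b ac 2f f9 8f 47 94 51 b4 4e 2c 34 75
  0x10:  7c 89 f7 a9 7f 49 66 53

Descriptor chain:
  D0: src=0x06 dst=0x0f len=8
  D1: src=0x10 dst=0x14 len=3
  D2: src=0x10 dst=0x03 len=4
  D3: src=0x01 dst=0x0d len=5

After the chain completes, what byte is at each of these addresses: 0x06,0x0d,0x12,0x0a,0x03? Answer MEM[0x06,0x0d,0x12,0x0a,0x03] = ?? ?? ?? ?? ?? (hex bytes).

D0: mem[0x0f..0x16] <- [f9 8f 47 94 51 b4 4e 2c]
D1: mem[0x14..0x16] <- [8f 47 94]
D2: mem[0x03..0x06] <- [8f 47 94 51]
D3: mem[0x0d..0x11] <- [14 0e 8f 47 94]
query mem[0x06]=0x51, mem[0x0d]=0x14, mem[0x12]=0x94, mem[0x0a]=0x51, mem[0x03]=0x8f

MEM[0x06,0x0d,0x12,0x0a,0x03] = 51 14 94 51 8f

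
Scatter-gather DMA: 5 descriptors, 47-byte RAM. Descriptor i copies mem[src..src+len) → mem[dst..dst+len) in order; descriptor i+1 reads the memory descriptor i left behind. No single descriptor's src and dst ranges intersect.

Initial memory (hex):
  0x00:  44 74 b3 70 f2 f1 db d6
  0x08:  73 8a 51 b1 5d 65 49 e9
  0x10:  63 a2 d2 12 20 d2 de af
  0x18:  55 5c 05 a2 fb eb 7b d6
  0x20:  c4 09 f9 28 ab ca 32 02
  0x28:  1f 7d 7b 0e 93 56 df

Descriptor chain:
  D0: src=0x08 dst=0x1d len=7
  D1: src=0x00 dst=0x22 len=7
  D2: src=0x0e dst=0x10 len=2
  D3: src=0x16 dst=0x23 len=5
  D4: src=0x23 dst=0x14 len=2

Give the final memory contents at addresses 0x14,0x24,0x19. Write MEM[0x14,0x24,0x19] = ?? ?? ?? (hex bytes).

MEM[0x14,0x24,0x19] = de af 5c

#0 dst[0x1d+7] := {0x73,0x8a,0x51,0xb1,0x5d,0x65,0x49}
#1 dst[0x22+7] := {0x44,0x74,0xb3,0x70,0xf2,0xf1,0xdb}
#2 dst[0x10+2] := {0x49,0xe9}
#3 dst[0x23+5] := {0xde,0xaf,0x55,0x5c,0x05}
#4 dst[0x14+2] := {0xde,0xaf}
query mem[0x14]=0xde, mem[0x24]=0xaf, mem[0x19]=0x5c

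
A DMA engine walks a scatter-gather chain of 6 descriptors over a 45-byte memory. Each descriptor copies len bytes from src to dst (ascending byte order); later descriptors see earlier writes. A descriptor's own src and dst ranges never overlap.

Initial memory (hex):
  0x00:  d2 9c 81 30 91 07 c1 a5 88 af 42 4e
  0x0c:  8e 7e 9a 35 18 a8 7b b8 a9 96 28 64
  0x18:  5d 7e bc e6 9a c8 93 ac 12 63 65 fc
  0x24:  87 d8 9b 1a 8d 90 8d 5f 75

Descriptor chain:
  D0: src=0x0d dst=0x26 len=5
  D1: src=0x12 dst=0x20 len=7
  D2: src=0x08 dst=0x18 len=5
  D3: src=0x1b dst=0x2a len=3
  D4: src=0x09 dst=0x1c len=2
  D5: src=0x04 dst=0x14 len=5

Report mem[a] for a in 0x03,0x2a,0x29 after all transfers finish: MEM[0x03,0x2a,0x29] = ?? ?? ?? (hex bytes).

MEM[0x03,0x2a,0x29] = 30 4e 18

D0: mem[0x26..0x2a] <- [7e 9a 35 18 a8]
D1: mem[0x20..0x26] <- [7b b8 a9 96 28 64 5d]
D2: mem[0x18..0x1c] <- [88 af 42 4e 8e]
D3: mem[0x2a..0x2c] <- [4e 8e c8]
D4: mem[0x1c..0x1d] <- [af 42]
D5: mem[0x14..0x18] <- [91 07 c1 a5 88]
query mem[0x03]=0x30, mem[0x2a]=0x4e, mem[0x29]=0x18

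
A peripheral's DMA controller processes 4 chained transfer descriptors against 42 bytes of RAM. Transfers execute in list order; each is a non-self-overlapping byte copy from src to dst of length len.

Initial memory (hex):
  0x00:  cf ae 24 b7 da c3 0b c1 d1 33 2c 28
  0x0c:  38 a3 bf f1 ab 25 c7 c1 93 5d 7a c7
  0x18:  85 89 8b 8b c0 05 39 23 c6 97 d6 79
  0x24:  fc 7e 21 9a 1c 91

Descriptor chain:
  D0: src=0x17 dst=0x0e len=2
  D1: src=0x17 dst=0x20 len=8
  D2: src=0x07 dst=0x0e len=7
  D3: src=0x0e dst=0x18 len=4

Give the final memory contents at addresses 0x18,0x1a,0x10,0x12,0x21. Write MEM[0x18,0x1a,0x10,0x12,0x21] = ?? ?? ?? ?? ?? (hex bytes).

  after D0: wrote 2B at 0x0e = c785
  after D1: wrote 8B at 0x20 = c785898b8bc00539
  after D2: wrote 7B at 0x0e = c1d1332c2838a3
  after D3: wrote 4B at 0x18 = c1d1332c
query mem[0x18]=0xc1, mem[0x1a]=0x33, mem[0x10]=0x33, mem[0x12]=0x28, mem[0x21]=0x85

MEM[0x18,0x1a,0x10,0x12,0x21] = c1 33 33 28 85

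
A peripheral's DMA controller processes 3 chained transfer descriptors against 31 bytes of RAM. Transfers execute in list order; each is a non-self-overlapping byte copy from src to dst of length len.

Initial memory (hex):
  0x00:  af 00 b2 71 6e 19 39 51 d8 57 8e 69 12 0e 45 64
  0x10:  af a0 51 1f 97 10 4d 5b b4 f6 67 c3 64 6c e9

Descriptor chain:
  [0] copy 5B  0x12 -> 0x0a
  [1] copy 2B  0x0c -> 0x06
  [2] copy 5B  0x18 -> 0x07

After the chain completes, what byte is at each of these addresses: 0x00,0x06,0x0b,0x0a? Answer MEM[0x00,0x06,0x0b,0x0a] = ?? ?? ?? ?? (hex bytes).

[0] 0x12->0x0a len=5 : 51 1f 97 10 4d
[1] 0x0c->0x06 len=2 : 97 10
[2] 0x18->0x07 len=5 : b4 f6 67 c3 64
query mem[0x00]=0xaf, mem[0x06]=0x97, mem[0x0b]=0x64, mem[0x0a]=0xc3

MEM[0x00,0x06,0x0b,0x0a] = af 97 64 c3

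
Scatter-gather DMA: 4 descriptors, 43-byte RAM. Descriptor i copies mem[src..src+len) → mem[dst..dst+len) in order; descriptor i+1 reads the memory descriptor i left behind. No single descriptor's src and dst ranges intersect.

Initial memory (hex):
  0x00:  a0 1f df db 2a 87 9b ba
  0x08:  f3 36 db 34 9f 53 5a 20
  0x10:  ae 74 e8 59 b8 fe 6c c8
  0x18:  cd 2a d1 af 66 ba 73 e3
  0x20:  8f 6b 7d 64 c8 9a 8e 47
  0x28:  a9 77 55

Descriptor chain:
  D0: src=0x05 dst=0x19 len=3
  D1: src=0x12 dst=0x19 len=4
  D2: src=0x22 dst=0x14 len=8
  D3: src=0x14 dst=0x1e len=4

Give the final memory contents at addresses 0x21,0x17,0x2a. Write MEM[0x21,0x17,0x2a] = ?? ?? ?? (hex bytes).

D0: mem[0x19..0x1b] <- [87 9b ba]
D1: mem[0x19..0x1c] <- [e8 59 b8 fe]
D2: mem[0x14..0x1b] <- [7d 64 c8 9a 8e 47 a9 77]
D3: mem[0x1e..0x21] <- [7d 64 c8 9a]
query mem[0x21]=0x9a, mem[0x17]=0x9a, mem[0x2a]=0x55

MEM[0x21,0x17,0x2a] = 9a 9a 55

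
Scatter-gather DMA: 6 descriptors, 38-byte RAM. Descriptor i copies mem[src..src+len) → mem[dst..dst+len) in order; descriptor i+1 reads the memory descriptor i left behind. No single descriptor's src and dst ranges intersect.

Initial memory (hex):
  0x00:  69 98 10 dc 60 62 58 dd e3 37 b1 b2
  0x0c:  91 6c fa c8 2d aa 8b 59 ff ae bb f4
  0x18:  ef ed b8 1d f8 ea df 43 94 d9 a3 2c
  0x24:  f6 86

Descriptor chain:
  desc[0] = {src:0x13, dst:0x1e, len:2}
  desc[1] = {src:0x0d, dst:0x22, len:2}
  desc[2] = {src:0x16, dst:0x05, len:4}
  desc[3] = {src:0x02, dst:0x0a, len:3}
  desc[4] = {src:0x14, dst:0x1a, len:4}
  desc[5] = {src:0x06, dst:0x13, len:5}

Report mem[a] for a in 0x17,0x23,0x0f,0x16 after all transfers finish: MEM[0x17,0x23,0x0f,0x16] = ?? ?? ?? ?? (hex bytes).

  after D0: wrote 2B at 0x1e = 59ff
  after D1: wrote 2B at 0x22 = 6cfa
  after D2: wrote 4B at 0x05 = bbf4efed
  after D3: wrote 3B at 0x0a = 10dc60
  after D4: wrote 4B at 0x1a = ffaebbf4
  after D5: wrote 5B at 0x13 = f4efed3710
query mem[0x17]=0x10, mem[0x23]=0xfa, mem[0x0f]=0xc8, mem[0x16]=0x37

MEM[0x17,0x23,0x0f,0x16] = 10 fa c8 37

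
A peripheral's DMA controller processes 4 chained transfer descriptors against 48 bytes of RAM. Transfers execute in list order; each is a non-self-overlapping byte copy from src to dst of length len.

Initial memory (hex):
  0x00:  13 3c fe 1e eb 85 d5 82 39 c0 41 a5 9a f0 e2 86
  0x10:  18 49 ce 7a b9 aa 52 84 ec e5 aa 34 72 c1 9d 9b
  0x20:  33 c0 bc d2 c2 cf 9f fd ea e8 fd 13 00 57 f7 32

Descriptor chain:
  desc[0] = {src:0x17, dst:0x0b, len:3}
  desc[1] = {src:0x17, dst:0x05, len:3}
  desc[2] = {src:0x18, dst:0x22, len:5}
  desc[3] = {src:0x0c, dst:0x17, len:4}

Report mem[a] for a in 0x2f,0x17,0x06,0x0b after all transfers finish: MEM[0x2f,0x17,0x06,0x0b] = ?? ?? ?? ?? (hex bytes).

MEM[0x2f,0x17,0x06,0x0b] = 32 ec ec 84

#0 dst[0x0b+3] := {0x84,0xec,0xe5}
#1 dst[0x05+3] := {0x84,0xec,0xe5}
#2 dst[0x22+5] := {0xec,0xe5,0xaa,0x34,0x72}
#3 dst[0x17+4] := {0xec,0xe5,0xe2,0x86}
query mem[0x2f]=0x32, mem[0x17]=0xec, mem[0x06]=0xec, mem[0x0b]=0x84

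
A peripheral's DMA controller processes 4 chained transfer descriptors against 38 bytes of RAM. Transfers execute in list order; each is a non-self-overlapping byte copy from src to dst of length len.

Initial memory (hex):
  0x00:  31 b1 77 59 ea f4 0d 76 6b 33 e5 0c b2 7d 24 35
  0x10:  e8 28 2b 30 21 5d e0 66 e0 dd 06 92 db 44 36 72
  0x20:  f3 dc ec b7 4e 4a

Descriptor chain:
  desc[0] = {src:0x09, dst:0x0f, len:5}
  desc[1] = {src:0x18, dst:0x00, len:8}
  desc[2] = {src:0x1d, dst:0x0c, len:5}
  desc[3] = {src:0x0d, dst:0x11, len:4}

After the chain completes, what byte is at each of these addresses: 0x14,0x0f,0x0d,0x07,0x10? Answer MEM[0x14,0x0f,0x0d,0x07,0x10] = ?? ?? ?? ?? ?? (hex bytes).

MEM[0x14,0x0f,0x0d,0x07,0x10] = dc f3 36 72 dc

  after D0: wrote 5B at 0x0f = 33e50cb27d
  after D1: wrote 8B at 0x00 = e0dd0692db443672
  after D2: wrote 5B at 0x0c = 443672f3dc
  after D3: wrote 4B at 0x11 = 3672f3dc
query mem[0x14]=0xdc, mem[0x0f]=0xf3, mem[0x0d]=0x36, mem[0x07]=0x72, mem[0x10]=0xdc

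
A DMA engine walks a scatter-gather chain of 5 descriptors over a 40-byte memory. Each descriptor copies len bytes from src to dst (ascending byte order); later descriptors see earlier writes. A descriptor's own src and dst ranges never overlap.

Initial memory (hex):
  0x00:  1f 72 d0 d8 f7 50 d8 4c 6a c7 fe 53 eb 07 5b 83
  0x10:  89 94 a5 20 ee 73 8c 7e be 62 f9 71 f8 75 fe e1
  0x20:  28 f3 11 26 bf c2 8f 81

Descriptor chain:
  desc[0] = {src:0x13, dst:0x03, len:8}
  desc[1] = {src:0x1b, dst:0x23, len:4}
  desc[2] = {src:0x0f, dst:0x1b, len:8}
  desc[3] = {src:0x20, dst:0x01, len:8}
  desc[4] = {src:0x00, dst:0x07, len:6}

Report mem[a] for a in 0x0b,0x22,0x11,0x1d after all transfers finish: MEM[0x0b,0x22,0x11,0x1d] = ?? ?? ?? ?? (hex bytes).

MEM[0x0b,0x22,0x11,0x1d] = 71 8c 94 94

D0: mem[0x03..0x0a] <- [20 ee 73 8c 7e be 62 f9]
D1: mem[0x23..0x26] <- [71 f8 75 fe]
D2: mem[0x1b..0x22] <- [83 89 94 a5 20 ee 73 8c]
D3: mem[0x01..0x08] <- [ee 73 8c 71 f8 75 fe 81]
D4: mem[0x07..0x0c] <- [1f ee 73 8c 71 f8]
query mem[0x0b]=0x71, mem[0x22]=0x8c, mem[0x11]=0x94, mem[0x1d]=0x94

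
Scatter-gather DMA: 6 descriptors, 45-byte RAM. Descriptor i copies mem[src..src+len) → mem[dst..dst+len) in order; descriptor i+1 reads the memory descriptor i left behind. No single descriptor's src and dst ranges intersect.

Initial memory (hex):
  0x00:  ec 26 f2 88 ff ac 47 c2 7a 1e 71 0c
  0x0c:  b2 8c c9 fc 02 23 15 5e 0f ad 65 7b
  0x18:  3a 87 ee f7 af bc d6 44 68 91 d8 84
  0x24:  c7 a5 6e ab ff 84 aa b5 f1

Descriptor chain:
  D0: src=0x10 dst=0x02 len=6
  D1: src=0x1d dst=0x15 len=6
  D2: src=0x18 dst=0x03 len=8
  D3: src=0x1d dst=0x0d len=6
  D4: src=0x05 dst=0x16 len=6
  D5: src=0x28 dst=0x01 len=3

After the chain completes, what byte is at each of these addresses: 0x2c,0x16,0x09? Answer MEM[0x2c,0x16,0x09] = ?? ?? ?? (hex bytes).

#0 dst[0x02+6] := {0x02,0x23,0x15,0x5e,0x0f,0xad}
#1 dst[0x15+6] := {0xbc,0xd6,0x44,0x68,0x91,0xd8}
#2 dst[0x03+8] := {0x68,0x91,0xd8,0xf7,0xaf,0xbc,0xd6,0x44}
#3 dst[0x0d+6] := {0xbc,0xd6,0x44,0x68,0x91,0xd8}
#4 dst[0x16+6] := {0xd8,0xf7,0xaf,0xbc,0xd6,0x44}
#5 dst[0x01+3] := {0xff,0x84,0xaa}
query mem[0x2c]=0xf1, mem[0x16]=0xd8, mem[0x09]=0xd6

MEM[0x2c,0x16,0x09] = f1 d8 d6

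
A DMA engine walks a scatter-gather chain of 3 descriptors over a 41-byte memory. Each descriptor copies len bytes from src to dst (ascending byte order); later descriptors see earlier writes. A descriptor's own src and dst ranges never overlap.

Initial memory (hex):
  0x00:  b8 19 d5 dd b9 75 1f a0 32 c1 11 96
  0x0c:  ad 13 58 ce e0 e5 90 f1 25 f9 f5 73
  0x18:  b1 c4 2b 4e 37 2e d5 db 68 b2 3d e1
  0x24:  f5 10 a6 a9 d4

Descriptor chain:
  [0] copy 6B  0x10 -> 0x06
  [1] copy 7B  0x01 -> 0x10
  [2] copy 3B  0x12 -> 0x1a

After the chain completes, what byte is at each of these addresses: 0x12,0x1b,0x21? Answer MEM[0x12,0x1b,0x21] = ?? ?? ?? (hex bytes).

MEM[0x12,0x1b,0x21] = dd b9 b2

[0] 0x10->0x06 len=6 : e0 e5 90 f1 25 f9
[1] 0x01->0x10 len=7 : 19 d5 dd b9 75 e0 e5
[2] 0x12->0x1a len=3 : dd b9 75
query mem[0x12]=0xdd, mem[0x1b]=0xb9, mem[0x21]=0xb2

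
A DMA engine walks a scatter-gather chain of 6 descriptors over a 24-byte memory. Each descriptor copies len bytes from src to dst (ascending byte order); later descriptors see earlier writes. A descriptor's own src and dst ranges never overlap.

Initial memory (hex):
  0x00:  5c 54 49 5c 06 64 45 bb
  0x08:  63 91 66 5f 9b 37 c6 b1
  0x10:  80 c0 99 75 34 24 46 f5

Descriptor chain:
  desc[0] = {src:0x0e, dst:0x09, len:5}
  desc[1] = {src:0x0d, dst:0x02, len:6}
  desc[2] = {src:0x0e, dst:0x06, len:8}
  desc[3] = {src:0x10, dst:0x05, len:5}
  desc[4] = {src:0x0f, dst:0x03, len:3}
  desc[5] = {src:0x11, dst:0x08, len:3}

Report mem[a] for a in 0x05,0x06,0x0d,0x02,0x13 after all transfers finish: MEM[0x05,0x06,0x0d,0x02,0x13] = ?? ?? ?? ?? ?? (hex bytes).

[0] 0x0e->0x09 len=5 : c6 b1 80 c0 99
[1] 0x0d->0x02 len=6 : 99 c6 b1 80 c0 99
[2] 0x0e->0x06 len=8 : c6 b1 80 c0 99 75 34 24
[3] 0x10->0x05 len=5 : 80 c0 99 75 34
[4] 0x0f->0x03 len=3 : b1 80 c0
[5] 0x11->0x08 len=3 : c0 99 75
query mem[0x05]=0xc0, mem[0x06]=0xc0, mem[0x0d]=0x24, mem[0x02]=0x99, mem[0x13]=0x75

MEM[0x05,0x06,0x0d,0x02,0x13] = c0 c0 24 99 75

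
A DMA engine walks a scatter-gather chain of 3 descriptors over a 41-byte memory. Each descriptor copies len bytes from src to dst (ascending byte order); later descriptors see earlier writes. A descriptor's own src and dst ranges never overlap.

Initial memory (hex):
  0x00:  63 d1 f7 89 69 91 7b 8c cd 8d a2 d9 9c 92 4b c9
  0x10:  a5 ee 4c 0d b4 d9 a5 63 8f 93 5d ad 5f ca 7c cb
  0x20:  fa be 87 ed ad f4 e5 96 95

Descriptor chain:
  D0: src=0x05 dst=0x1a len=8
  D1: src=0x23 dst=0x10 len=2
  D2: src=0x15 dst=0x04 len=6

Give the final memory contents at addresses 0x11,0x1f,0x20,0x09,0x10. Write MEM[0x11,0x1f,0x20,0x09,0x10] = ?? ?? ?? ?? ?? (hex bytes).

MEM[0x11,0x1f,0x20,0x09,0x10] = ad a2 d9 91 ed

#0 dst[0x1a+8] := {0x91,0x7b,0x8c,0xcd,0x8d,0xa2,0xd9,0x9c}
#1 dst[0x10+2] := {0xed,0xad}
#2 dst[0x04+6] := {0xd9,0xa5,0x63,0x8f,0x93,0x91}
query mem[0x11]=0xad, mem[0x1f]=0xa2, mem[0x20]=0xd9, mem[0x09]=0x91, mem[0x10]=0xed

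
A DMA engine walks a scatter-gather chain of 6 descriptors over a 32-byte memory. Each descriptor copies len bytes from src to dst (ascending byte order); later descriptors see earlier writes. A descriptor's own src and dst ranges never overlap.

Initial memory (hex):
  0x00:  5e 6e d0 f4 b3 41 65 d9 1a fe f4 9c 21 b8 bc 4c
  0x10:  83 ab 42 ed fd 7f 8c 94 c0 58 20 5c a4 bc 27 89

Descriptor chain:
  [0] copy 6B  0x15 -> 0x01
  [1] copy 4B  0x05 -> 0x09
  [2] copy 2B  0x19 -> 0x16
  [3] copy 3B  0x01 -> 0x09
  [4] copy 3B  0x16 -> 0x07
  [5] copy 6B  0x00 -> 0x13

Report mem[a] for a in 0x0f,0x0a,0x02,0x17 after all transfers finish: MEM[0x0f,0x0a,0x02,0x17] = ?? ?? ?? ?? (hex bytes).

MEM[0x0f,0x0a,0x02,0x17] = 4c 8c 8c c0

[0] 0x15->0x01 len=6 : 7f 8c 94 c0 58 20
[1] 0x05->0x09 len=4 : 58 20 d9 1a
[2] 0x19->0x16 len=2 : 58 20
[3] 0x01->0x09 len=3 : 7f 8c 94
[4] 0x16->0x07 len=3 : 58 20 c0
[5] 0x00->0x13 len=6 : 5e 7f 8c 94 c0 58
query mem[0x0f]=0x4c, mem[0x0a]=0x8c, mem[0x02]=0x8c, mem[0x17]=0xc0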